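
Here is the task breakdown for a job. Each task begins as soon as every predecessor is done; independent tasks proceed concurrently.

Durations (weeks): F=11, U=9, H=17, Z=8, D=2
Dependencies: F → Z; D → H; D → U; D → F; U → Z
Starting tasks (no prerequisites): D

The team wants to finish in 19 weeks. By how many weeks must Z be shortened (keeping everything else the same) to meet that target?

Current finish: 21 weeks; target: 19.
Z is on every critical path, so each week cut from Z cuts the finish by one (this holds down to a finish of 19).
Need 21 − 19 = 2 weeks off Z → Z becomes 6 weeks, finish becomes 19.

2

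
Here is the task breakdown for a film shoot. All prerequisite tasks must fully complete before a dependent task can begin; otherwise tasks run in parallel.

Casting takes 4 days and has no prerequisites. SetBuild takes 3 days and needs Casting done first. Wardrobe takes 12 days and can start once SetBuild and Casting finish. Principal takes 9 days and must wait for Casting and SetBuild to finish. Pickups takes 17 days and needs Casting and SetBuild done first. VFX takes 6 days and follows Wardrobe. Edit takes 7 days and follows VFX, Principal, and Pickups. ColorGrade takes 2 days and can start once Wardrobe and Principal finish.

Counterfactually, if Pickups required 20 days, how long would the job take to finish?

As given, the longest chain is Casting→SetBuild→Wardrobe→VFX→Edit = 4+3+12+6+7 = 32, so the finish is 32 days.
The longest path through Pickups is only 31 days, so Pickups has float 1.
The binding chain switches to Casting→SetBuild→Pickups→Edit = 4+3+20+7 = 34; finish 34 days.

34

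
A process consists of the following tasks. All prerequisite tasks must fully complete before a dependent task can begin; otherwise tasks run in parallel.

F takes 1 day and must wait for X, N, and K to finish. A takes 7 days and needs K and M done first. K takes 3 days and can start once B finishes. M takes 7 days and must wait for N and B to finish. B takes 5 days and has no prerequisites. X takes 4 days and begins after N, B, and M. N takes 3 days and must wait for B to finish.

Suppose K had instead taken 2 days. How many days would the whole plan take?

As given, the longest chain is B→N→M→A = 5+3+7+7 = 22, so the finish is 22 days.
K has 7 days of float (longest path through it is 15).
The critical path is still B→N→M→A; finish is now 22 days.

22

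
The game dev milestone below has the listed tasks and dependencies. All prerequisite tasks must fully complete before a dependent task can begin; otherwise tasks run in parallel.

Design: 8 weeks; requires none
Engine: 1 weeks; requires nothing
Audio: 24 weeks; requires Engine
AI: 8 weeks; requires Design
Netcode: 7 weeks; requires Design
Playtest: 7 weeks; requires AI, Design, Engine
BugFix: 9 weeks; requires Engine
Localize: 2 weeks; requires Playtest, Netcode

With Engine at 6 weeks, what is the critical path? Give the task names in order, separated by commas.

Engine, Audio

As given, the longest chain is Engine→Audio = 1+24 = 25, so the finish is 25 weeks.
Engine lies on that path, so at 6 weeks the path becomes 30 weeks.
No other chain overtakes it, so the finish is 30 weeks.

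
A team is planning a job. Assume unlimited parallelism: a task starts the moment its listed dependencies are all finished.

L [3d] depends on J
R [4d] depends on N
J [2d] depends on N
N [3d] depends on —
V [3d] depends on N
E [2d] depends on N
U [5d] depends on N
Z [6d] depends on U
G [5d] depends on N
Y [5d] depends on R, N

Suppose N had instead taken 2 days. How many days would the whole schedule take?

13

As given, the longest chain is N→U→Z = 3+5+6 = 14, so the finish is 14 days.
N lies on that path, so at 2 days the path becomes 13 days.
The critical path is still N→U→Z; finish is now 13 days.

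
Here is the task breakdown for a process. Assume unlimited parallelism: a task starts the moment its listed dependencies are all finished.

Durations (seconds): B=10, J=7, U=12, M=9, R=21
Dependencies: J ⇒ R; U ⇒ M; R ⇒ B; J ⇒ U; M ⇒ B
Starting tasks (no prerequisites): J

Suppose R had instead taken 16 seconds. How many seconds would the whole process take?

The binding path is J→R→B = 7+21+10 = 38; finish at 38 seconds.
Since R is critical, the -5 change carries straight to that chain (now 33 seconds).
New critical path: J→U→M→B = 7+12+9+10 = 38 ⇒ 38 seconds.

38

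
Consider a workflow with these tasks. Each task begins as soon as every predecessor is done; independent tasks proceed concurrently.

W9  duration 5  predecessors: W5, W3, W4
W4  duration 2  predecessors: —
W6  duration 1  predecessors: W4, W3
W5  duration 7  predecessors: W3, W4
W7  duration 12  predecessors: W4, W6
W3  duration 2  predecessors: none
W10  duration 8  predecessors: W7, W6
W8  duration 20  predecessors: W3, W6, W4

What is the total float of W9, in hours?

The longest chain is W3→W6→W7→W10 = 2+1+12+8 = 23; overall finish 23 hours.
Longest path through W9: 14 hours (earliest finish 14, latest finish 23).
Float = 23 − 14 = 9.

9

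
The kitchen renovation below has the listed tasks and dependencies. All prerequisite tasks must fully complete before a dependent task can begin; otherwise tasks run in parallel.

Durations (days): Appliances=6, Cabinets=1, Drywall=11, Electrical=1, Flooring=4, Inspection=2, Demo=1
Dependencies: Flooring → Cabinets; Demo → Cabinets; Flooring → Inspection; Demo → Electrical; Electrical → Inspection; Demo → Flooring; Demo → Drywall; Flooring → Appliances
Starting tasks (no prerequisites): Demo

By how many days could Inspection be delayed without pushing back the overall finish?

5

Critical path: Demo→Drywall = 1+11 = 12, so the finish is 12 days.
Longest path through Inspection: 7 days (earliest finish 7, latest finish 12).
Slack of Inspection = 10 − 5 = 5 days.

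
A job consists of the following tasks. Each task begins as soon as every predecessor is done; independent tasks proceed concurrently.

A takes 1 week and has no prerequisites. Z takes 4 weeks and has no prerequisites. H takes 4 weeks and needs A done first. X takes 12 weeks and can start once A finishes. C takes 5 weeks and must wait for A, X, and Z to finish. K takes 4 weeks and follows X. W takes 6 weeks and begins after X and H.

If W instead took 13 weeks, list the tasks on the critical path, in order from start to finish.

A, X, W

As given, the longest chain is A→X→W = 1+12+6 = 19, so the finish is 19 weeks.
W lies on that path, so at 13 weeks the path becomes 26 weeks.
That remains the longest chain; total 26 weeks.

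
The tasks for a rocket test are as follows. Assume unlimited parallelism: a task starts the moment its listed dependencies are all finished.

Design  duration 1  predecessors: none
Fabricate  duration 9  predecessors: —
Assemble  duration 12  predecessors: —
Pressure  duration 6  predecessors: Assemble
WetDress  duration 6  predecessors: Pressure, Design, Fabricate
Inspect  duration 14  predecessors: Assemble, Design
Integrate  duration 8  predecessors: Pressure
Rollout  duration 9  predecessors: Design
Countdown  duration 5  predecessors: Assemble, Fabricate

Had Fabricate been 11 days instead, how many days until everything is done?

26

The binding path is Assemble→Pressure→Integrate = 12+6+8 = 26; finish at 26 days.
Fabricate is off the critical path — its longest chain is 15 days, giving 11 of slack.
No other chain overtakes it, so the finish is 26 days.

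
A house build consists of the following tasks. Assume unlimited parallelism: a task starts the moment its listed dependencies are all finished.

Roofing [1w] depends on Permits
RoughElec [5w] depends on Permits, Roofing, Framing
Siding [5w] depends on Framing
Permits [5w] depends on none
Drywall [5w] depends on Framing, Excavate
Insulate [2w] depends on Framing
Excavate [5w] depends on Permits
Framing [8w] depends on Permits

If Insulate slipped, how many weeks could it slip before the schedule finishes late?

Permits→Framing→RoughElec = 5+8+5 = 18 sets the makespan at 18 weeks.
Longest path through Insulate: 15 weeks (earliest finish 15, latest finish 18).
Slack of Insulate = 16 − 13 = 3 weeks.

3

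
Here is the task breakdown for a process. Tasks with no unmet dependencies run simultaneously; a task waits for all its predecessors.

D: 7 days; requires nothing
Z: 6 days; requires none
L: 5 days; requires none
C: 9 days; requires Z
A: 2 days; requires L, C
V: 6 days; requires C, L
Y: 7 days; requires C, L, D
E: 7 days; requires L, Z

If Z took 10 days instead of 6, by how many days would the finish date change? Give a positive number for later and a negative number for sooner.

As given, the longest chain is Z→C→Y = 6+9+7 = 22, so the finish is 22 days.
Since Z is critical, the +4 change carries straight to that chain (now 26 days).
No other chain overtakes it, so the finish is 26 days.
Change in finish: 26 − 22 = +4 days.

4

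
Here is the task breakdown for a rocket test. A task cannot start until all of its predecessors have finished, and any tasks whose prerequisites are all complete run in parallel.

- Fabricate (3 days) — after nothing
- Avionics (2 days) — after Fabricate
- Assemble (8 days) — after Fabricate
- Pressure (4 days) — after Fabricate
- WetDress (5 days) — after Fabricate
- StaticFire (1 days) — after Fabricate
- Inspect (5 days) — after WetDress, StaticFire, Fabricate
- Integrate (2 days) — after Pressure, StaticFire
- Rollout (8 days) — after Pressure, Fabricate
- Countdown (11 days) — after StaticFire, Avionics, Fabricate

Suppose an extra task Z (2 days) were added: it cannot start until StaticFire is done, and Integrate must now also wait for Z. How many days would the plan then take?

16

Originally the plan takes 16 days.
With Z inserted, Integrate now waits for max(Pressure, StaticFire, Z).
New critical path: Fabricate→Avionics→Countdown = 3+2+11 = 16 ⇒ 16 days.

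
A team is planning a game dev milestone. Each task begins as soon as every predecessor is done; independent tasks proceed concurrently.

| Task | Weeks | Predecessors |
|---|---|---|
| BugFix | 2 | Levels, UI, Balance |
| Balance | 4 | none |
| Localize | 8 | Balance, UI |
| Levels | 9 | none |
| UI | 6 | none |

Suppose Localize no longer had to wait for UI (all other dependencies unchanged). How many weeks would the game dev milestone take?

12

Original critical path: UI→Localize = 6+8 = 14 ⇒ 14 weeks.
Without UI→Localize, Localize's earliest start moves from 6 to 4.
After: Balance→Localize = 4+8 = 12 → 12 weeks.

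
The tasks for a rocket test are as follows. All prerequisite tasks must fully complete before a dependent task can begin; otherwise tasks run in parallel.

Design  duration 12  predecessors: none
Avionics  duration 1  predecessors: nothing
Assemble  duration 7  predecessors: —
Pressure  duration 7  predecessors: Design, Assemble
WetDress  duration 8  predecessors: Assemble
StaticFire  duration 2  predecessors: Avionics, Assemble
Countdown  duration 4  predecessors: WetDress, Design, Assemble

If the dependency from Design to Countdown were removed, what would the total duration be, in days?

19

Before: longest chain Design→Pressure = 12+7 = 19, finish 19.
Dropping Design→Countdown doesn't change Countdown's earliest start (15); another predecessor still binds.
The longest chain is now Design→Pressure = 12+7 = 19, so the job takes 19 days.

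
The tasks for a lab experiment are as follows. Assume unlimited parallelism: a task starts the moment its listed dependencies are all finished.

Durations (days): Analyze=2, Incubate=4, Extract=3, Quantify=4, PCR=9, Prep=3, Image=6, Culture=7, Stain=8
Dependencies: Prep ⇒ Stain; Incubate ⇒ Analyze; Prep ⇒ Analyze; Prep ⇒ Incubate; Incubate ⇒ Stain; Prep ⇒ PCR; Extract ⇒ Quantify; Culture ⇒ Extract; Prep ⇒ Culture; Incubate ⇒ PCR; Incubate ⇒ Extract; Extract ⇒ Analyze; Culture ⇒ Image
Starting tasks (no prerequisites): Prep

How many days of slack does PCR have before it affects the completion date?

Critical path: Prep→Culture→Extract→Quantify = 3+7+3+4 = 17, so the finish is 17 days.
Longest path through PCR: 16 days (earliest finish 16, latest finish 17).
Float = 17 − 16 = 1.

1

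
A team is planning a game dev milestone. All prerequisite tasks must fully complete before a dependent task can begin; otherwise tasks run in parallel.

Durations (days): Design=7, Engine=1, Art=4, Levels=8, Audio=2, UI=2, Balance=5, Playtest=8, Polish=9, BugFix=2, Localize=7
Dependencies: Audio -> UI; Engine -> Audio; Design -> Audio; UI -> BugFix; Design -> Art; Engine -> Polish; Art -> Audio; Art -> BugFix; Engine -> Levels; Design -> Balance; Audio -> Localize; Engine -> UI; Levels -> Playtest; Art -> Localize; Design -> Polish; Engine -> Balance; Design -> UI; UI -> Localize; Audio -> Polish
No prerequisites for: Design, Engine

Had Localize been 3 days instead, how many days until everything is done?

22

The binding path is Design→Art→Audio→UI→Localize = 7+4+2+2+7 = 22; finish at 22 days.
Since Localize is critical, the -4 change carries straight to that chain (now 18 days).
The binding chain switches to Design→Art→Audio→Polish = 7+4+2+9 = 22; finish 22 days.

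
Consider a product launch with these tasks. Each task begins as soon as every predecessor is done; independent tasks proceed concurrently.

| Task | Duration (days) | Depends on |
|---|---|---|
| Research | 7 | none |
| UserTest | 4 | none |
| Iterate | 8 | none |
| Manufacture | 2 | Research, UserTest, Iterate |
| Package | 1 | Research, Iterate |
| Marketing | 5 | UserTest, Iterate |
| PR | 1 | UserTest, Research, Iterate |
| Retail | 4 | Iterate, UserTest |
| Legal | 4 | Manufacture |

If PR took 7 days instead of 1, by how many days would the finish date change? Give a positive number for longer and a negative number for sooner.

Actual critical path: Iterate→Manufacture→Legal = 8+2+4 = 14 ⇒ 14 days.
PR is off the critical path — its longest chain is 9 days, giving 5 of slack.
Now Iterate→PR = 8+7 = 15 is longest, so the finish becomes 15 days.
Change in finish: 15 − 14 = +1 days.

1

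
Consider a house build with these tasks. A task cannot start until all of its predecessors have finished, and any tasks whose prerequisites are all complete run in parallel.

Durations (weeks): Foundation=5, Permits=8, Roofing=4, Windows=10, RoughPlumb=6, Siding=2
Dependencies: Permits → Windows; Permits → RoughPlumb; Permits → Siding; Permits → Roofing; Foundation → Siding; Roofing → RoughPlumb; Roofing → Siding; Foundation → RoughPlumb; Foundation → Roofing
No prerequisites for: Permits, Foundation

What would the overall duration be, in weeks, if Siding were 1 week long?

18

The binding path is Permits→Roofing→RoughPlumb = 8+4+6 = 18; finish at 18 weeks.
The longest path through Siding is only 14 weeks, so Siding has float 4.
That remains the longest chain; total 18 weeks.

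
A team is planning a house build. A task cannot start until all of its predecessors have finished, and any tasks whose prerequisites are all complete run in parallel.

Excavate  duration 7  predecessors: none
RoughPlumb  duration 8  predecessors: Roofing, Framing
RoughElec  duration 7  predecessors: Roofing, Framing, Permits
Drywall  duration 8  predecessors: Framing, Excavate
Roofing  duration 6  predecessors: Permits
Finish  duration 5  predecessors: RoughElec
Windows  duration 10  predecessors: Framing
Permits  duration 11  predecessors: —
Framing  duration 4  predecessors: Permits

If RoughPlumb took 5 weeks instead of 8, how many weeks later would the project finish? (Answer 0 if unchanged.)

0

Critical path before the change: Permits→Roofing→RoughElec→Finish = 11+6+7+5 = 29 giving 29 weeks.
RoughPlumb is off the critical path — its longest chain is 25 weeks, giving 4 of slack.
The critical path is still Permits→Roofing→RoughElec→Finish; finish is now 29 weeks.
Change in finish: 29 − 29 = +0 weeks.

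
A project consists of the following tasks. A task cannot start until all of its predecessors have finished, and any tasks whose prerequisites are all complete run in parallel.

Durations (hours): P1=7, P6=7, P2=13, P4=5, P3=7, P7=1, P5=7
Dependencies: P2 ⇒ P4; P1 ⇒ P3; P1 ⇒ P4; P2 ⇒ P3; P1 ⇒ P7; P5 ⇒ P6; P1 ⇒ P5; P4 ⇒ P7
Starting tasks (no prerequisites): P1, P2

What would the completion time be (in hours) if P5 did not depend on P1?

20

With the dependency in place, P1→P5→P6 = 7+7+7 = 21 sets the finish at 21 hours.
Without P1→P5, P5's earliest start moves from 7 to 0.
The longest chain is now P2→P3 = 13+7 = 20, so the plan takes 20 hours.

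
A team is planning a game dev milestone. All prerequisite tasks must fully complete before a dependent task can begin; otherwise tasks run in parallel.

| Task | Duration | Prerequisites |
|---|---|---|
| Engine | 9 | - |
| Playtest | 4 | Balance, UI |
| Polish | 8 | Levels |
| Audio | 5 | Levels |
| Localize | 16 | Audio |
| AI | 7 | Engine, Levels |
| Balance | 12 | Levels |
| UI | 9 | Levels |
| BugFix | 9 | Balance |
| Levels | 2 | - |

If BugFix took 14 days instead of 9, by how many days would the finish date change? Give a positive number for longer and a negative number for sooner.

5

Baseline: Levels→Balance→BugFix = 2+12+9 = 23 → 23 days.
Since BugFix is critical, the +5 change carries straight to that chain (now 28 days).
That remains the longest chain; total 28 days.
Change in finish: 28 − 23 = +5 days.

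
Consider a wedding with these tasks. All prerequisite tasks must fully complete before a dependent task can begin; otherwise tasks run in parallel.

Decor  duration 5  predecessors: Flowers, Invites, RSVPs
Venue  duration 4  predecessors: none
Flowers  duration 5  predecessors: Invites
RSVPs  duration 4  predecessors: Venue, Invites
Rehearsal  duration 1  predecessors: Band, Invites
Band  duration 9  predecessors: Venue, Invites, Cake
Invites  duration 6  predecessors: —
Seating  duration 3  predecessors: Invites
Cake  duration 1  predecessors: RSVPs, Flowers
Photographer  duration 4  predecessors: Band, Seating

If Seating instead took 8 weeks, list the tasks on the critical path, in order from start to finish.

Invites, Flowers, Cake, Band, Photographer

Actual critical path: Invites→Flowers→Cake→Band→Photographer = 6+5+1+9+4 = 25 ⇒ 25 weeks.
Seating has 12 weeks of float (longest path through it is 13).
That remains the longest chain; total 25 weeks.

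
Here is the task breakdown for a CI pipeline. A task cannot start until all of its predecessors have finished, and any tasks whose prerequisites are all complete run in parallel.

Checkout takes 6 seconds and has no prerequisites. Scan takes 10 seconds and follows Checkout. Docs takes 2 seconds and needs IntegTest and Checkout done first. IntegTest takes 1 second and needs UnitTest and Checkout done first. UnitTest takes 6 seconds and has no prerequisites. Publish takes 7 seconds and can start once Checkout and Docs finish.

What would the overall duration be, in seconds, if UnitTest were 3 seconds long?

As given, the longest chain is UnitTest→IntegTest→Docs→Publish = 6+1+2+7 = 16, so the finish is 16 seconds.
Since UnitTest is critical, the -3 change carries straight to that chain (now 13 seconds).
New critical path: Checkout→IntegTest→Docs→Publish = 6+1+2+7 = 16 ⇒ 16 seconds.

16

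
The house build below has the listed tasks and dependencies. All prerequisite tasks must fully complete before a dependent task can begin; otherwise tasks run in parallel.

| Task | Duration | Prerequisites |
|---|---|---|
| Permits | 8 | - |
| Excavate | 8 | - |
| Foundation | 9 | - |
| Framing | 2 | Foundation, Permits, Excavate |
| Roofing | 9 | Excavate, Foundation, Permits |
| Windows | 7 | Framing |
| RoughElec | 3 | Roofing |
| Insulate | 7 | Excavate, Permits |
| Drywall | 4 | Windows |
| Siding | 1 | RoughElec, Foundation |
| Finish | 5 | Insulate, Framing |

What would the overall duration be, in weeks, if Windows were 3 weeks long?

22

Baseline: Foundation→Framing→Windows→Drywall = 9+2+7+4 = 22 → 22 weeks.
Windows lies on that path, so at 3 weeks the path becomes 18 weeks.
The binding chain switches to Foundation→Roofing→RoughElec→Siding = 9+9+3+1 = 22; finish 22 weeks.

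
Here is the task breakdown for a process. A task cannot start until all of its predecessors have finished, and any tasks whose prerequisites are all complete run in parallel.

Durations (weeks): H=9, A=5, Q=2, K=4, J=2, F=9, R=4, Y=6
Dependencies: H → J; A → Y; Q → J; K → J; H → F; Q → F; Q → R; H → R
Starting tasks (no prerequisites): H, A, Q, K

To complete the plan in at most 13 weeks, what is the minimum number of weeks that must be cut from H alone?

5

Current finish: 18 weeks; target: 13.
H is on every critical path, so each week cut from H cuts the finish by one (this holds down to a finish of 11).
Need 18 − 13 = 5 weeks off H → H becomes 4 weeks, finish becomes 13.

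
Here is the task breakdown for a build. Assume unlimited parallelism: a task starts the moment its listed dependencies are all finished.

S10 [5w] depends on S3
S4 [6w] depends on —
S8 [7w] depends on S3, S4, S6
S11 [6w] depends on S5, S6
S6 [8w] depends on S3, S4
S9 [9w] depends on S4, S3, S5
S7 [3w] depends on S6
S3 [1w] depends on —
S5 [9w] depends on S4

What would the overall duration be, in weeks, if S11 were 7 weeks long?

24

Actual critical path: S4→S5→S9 = 6+9+9 = 24 ⇒ 24 weeks.
S11 is off the critical path — its longest chain is 21 weeks, giving 3 of slack.
No other chain overtakes it, so the finish is 24 weeks.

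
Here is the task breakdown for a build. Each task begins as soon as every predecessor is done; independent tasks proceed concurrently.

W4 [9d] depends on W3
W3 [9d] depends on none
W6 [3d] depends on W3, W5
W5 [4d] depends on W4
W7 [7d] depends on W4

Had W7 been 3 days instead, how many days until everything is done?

As given, the longest chain is W3→W4→W7 = 9+9+7 = 25, so the finish is 25 days.
W7 lies on that path, so at 3 days the path becomes 21 days.
The binding chain switches to W3→W4→W5→W6 = 9+9+4+3 = 25; finish 25 days.

25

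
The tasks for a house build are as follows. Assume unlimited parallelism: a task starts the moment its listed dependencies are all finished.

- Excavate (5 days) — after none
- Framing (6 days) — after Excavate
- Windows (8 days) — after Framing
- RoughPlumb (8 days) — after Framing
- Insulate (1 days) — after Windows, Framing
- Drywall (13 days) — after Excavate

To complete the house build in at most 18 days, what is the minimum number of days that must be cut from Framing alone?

2

Current finish: 20 days; target: 18.
Framing is on every critical path, so each day cut from Framing cuts the finish by one (this holds down to a finish of 18).
Need 20 − 18 = 2 days off Framing → Framing becomes 4 days, finish becomes 18.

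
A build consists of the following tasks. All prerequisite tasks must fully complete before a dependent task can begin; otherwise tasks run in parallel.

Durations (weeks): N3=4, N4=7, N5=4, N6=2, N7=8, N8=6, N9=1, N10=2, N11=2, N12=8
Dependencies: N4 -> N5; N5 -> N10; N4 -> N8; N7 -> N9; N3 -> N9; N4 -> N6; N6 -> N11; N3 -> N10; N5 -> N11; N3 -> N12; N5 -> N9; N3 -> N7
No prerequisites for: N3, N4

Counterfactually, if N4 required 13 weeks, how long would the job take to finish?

19

The binding path is N4→N5→N10 = 7+4+2 = 13; finish at 13 weeks.
Since N4 is critical, the +6 change carries straight to that chain (now 19 weeks).
No other chain overtakes it, so the finish is 19 weeks.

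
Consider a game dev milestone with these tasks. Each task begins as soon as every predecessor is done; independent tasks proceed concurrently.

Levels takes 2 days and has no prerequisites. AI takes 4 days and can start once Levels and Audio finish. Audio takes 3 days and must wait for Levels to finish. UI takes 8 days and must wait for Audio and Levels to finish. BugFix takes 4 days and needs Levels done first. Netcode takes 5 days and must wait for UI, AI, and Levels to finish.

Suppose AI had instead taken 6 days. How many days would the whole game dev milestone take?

18

Critical path before the change: Levels→Audio→UI→Netcode = 2+3+8+5 = 18 giving 18 days.
The longest path through AI is only 14 days, so AI has float 4.
That remains the longest chain; total 18 days.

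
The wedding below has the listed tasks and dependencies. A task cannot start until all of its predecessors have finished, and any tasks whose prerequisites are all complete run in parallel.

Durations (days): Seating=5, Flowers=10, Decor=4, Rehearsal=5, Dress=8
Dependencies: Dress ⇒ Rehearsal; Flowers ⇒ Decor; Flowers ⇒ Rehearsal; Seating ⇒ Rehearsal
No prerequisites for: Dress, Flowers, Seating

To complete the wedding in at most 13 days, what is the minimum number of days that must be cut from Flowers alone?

Current finish: 15 days; target: 13.
Flowers is on every critical path, so each day cut from Flowers cuts the finish by one (this holds down to a finish of 13).
Need 15 − 13 = 2 days off Flowers → Flowers becomes 8 days, finish becomes 13.

2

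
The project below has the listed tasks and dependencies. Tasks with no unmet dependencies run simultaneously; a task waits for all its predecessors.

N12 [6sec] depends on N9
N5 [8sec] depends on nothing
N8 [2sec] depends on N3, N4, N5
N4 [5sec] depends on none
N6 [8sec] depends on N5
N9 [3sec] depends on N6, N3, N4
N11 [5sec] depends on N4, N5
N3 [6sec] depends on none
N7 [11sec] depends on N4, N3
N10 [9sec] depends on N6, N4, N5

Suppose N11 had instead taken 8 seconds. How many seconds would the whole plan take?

Actual critical path: N5→N6→N9→N12 = 8+8+3+6 = 25 ⇒ 25 seconds.
N11 is off the critical path — its longest chain is 13 seconds, giving 12 of slack.
The critical path is still N5→N6→N9→N12; finish is now 25 seconds.

25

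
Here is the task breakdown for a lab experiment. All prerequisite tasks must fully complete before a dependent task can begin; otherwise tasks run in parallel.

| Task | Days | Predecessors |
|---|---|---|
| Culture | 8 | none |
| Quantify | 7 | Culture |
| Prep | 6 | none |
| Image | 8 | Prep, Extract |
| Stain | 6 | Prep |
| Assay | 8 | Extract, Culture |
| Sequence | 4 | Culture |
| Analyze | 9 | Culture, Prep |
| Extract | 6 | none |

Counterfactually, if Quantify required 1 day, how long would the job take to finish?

17

Actual critical path: Culture→Analyze = 8+9 = 17 ⇒ 17 days.
Quantify has 2 days of float (longest path through it is 15).
No other chain overtakes it, so the finish is 17 days.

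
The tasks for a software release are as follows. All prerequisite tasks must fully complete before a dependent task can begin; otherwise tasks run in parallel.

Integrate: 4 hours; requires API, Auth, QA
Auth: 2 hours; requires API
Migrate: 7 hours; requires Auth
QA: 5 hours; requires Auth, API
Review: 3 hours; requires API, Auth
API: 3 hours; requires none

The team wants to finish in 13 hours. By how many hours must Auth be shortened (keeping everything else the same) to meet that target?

1

Current finish: 14 hours; target: 13.
Auth is on every critical path, so each hour cut from Auth cuts the finish by one (this holds down to a finish of 13).
Need 14 − 13 = 1 hour off Auth → Auth becomes 1 hour, finish becomes 13.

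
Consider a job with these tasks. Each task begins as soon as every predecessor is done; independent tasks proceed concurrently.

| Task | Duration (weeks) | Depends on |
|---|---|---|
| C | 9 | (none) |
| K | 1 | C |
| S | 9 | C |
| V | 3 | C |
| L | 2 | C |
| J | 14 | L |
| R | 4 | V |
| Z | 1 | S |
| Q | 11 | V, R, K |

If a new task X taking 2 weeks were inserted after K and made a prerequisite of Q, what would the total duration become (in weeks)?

Originally the schedule takes 27 weeks.
With X inserted, Q now waits for max(V, R, K, X).
New critical path: C→V→R→Q = 9+3+4+11 = 27 ⇒ 27 weeks.

27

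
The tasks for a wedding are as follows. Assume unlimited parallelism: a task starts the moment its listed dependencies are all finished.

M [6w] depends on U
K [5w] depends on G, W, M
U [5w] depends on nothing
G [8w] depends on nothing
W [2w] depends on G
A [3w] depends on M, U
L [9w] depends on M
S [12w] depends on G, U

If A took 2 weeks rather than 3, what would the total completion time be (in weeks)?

The binding path is G→S = 8+12 = 20; finish at 20 weeks.
A is off the critical path — its longest chain is 14 weeks, giving 6 of slack.
That remains the longest chain; total 20 weeks.

20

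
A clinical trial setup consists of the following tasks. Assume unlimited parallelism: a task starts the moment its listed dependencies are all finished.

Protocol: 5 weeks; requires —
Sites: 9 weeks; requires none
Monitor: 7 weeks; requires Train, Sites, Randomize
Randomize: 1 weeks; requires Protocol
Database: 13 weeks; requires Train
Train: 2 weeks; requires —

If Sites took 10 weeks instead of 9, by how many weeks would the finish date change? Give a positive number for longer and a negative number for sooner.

Actual critical path: Sites→Monitor = 9+7 = 16 ⇒ 16 weeks.
Sites lies on that path, so at 10 weeks the path becomes 17 weeks.
The critical path is still Sites→Monitor; finish is now 17 weeks.
Change in finish: 17 − 16 = +1 weeks.

1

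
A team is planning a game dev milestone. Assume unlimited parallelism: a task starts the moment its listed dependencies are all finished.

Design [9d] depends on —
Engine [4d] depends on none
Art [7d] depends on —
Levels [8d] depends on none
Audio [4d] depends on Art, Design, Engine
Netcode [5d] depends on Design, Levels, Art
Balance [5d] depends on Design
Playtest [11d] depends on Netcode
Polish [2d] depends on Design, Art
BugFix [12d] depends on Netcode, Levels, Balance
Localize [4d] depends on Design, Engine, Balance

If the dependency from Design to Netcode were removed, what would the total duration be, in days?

Before: longest chain Design→Netcode→BugFix = 9+5+12 = 26, finish 26.
Without Design→Netcode, Netcode's earliest start moves from 9 to 8.
After: Design→Balance→BugFix = 9+5+12 = 26 → 26 days.

26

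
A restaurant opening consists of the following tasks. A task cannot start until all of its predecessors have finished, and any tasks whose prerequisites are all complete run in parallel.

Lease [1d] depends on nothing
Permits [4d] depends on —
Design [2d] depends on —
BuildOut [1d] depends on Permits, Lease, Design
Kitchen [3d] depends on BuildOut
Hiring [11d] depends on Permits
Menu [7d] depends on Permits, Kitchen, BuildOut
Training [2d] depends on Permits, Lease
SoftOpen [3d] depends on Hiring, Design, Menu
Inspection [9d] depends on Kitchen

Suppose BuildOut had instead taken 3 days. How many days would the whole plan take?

20

Critical path before the change: Permits→BuildOut→Kitchen→Menu→SoftOpen = 4+1+3+7+3 = 18 giving 18 days.
Since BuildOut is critical, the +2 change carries straight to that chain (now 20 days).
No other chain overtakes it, so the finish is 20 days.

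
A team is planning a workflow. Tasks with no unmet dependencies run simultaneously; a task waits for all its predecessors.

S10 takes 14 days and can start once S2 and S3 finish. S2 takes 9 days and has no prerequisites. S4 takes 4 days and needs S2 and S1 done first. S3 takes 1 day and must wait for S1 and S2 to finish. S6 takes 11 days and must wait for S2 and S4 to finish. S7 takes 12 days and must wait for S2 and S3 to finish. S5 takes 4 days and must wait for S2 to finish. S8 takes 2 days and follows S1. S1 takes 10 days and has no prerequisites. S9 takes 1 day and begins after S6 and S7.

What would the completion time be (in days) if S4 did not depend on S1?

25

Before: longest chain S1→S4→S6→S9 = 10+4+11+1 = 26, finish 26.
Without S1→S4, S4's earliest start moves from 10 to 9.
New critical path: S1→S3→S10 = 10+1+14 = 25 ⇒ 25 days.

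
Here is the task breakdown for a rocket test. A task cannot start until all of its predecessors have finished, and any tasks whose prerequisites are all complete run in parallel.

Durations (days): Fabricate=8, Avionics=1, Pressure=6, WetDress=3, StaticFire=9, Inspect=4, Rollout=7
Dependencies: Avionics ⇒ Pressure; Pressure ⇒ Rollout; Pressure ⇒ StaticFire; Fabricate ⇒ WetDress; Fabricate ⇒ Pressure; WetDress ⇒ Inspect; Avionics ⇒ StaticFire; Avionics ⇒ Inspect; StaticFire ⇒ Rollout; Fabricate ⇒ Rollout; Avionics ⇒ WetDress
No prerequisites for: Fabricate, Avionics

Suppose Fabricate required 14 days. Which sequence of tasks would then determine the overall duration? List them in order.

Critical path before the change: Fabricate→Pressure→StaticFire→Rollout = 8+6+9+7 = 30 giving 30 days.
Fabricate is on the critical path; changing it to 14 makes that path 36 days.
The critical path is still Fabricate→Pressure→StaticFire→Rollout; finish is now 36 days.

Fabricate, Pressure, StaticFire, Rollout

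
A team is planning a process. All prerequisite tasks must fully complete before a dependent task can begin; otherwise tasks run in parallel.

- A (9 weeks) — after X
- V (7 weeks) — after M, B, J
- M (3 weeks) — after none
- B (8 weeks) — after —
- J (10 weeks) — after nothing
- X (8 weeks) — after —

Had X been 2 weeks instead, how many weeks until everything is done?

The binding path is X→A = 8+9 = 17; finish at 17 weeks.
X lies on that path, so at 2 weeks the path becomes 11 weeks.
Now J→V = 10+7 = 17 is longest, so the finish becomes 17 weeks.

17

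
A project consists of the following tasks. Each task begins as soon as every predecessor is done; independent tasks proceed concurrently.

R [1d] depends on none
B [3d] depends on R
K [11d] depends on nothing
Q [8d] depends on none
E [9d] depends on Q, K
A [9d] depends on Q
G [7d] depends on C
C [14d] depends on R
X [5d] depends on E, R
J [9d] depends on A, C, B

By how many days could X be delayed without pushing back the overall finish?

Q→A→J = 8+9+9 = 26 sets the makespan at 26 days.
X finishes as early as 25 and must finish by 26.
Float = 26 − 25 = 1.

1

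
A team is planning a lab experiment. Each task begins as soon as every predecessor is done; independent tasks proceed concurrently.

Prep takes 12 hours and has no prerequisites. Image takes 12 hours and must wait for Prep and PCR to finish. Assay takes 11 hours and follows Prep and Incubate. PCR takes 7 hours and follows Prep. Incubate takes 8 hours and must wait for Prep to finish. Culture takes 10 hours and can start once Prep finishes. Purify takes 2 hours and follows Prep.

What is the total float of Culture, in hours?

Critical path: Prep→Incubate→Assay = 12+8+11 = 31, so the finish is 31 hours.
Culture finishes as early as 22 and must finish by 31.
Slack of Culture = 21 − 12 = 9 hours.

9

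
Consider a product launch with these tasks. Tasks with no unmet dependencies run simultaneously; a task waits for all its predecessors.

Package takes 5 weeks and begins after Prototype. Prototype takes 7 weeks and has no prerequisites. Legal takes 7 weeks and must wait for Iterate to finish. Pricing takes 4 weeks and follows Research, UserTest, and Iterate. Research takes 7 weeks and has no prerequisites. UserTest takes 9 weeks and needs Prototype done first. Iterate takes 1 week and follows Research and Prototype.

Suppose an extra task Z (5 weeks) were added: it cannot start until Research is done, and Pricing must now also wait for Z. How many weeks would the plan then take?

Originally the plan takes 20 weeks.
With Z inserted, Pricing now waits for max(Research, UserTest, Iterate, Z).
New critical path: Prototype→UserTest→Pricing = 7+9+4 = 20 ⇒ 20 weeks.

20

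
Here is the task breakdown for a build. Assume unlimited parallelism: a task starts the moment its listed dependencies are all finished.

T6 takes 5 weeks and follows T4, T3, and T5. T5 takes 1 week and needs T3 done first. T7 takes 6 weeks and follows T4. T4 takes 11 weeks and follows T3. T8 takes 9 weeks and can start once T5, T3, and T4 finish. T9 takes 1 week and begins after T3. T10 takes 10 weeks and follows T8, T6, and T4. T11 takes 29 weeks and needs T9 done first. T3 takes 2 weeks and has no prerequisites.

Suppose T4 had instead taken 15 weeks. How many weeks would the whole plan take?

Baseline: T3→T4→T8→T10 = 2+11+9+10 = 32 → 32 weeks.
Since T4 is critical, the +4 change carries straight to that chain (now 36 weeks).
That remains the longest chain; total 36 weeks.

36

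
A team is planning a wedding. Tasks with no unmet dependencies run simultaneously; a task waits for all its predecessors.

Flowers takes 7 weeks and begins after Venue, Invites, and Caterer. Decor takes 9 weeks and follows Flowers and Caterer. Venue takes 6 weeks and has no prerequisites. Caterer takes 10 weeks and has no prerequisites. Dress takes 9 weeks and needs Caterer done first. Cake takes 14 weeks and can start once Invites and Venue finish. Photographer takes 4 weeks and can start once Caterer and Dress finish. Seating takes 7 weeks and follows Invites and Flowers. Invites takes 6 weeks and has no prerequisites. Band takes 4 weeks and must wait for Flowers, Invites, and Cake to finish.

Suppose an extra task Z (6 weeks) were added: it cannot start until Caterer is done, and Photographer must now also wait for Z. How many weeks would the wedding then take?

26

Originally the wedding takes 26 weeks.
With Z inserted, Photographer now waits for max(Caterer, Dress, Z).
New critical path: Caterer→Flowers→Decor = 10+7+9 = 26 ⇒ 26 weeks.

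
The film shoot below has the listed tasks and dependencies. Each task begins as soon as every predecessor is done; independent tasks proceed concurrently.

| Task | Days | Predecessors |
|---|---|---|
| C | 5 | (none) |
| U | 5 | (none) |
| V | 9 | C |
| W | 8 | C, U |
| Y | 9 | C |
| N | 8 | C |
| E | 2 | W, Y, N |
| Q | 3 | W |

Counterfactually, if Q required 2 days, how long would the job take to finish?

16

Baseline: C→W→Q = 5+8+3 = 16 → 16 days.
Since Q is critical, the -1 change carries straight to that chain (now 15 days).
Now C→Y→E = 5+9+2 = 16 is longest, so the finish becomes 16 days.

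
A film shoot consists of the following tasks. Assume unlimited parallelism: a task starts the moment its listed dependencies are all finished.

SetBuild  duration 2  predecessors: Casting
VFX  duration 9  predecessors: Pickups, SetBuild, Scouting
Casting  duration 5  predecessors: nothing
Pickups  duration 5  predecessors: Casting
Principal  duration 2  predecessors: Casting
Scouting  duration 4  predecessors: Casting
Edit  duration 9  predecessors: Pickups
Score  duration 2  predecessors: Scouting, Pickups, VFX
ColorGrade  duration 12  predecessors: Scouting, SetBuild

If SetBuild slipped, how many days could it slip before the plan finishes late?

Critical path: Casting→Scouting→ColorGrade = 5+4+12 = 21, so the finish is 21 days.
Longest path through SetBuild: 19 days (earliest finish 7, latest finish 9).
Float = 21 − 19 = 2.

2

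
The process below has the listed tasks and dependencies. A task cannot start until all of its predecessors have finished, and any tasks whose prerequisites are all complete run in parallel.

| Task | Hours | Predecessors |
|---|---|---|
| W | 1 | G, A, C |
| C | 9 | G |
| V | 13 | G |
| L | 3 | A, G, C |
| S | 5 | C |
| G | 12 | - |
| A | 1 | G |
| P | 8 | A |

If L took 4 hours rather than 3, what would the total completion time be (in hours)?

26

Baseline: G→C→S = 12+9+5 = 26 → 26 hours.
The longest path through L is only 24 hours, so L has float 2.
That remains the longest chain; total 26 hours.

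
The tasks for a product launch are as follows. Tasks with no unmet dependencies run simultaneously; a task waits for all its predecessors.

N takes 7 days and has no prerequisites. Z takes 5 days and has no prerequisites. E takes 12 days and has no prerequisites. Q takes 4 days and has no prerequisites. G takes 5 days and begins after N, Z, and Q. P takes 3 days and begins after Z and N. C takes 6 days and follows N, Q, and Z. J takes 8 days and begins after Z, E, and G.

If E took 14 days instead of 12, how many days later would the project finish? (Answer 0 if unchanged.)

2

Actual critical path: E→J = 12+8 = 20 ⇒ 20 days.
E is on the critical path; changing it to 14 makes that path 22 days.
That remains the longest chain; total 22 days.
Change in finish: 22 − 20 = +2 days.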